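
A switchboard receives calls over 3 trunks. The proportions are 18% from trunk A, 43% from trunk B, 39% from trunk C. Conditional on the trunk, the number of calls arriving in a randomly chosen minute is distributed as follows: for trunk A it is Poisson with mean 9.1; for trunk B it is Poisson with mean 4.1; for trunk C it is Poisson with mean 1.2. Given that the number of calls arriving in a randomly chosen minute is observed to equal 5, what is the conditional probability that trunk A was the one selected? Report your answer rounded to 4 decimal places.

0.1280

Likelihoods P(X=5 | ·): A: 0.0580692; B: 0.160004; C: 0.00624556.
Posterior ∝ prior × likelihood. Numerator for A: 0.18·0.0580692 = 0.0104525.
Normalizing constant: 0.18·0.0580692 + 0.43·0.160004 + 0.39·0.00624556 = 0.0816899.
P(A | observation) = 0.0104525 / 0.0816899 = 0.127953.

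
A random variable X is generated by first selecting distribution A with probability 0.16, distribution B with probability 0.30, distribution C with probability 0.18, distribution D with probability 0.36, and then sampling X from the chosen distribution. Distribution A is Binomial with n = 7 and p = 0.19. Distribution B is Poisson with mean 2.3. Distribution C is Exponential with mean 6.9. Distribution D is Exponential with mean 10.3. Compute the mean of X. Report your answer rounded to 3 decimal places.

Component means — A: 1.33; B: 2.3; C: 6.9; D: 10.3.
E[X] = 0.16·1.33 + 0.3·2.3 + 0.18·6.9 + 0.36·10.3 = 5.8528.

5.853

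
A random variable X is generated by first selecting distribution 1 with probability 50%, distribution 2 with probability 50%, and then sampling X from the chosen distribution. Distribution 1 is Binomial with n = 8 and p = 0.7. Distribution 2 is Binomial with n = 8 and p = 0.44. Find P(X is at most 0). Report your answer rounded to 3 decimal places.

0.005

Conditional on each component, P(X ≤ 0): 1: 6.561e-05; 2: 0.00967173.
By total probability, P(X ≤ 0) = 0.5·6.561e-05 + 0.5·0.00967173 = 0.00486867.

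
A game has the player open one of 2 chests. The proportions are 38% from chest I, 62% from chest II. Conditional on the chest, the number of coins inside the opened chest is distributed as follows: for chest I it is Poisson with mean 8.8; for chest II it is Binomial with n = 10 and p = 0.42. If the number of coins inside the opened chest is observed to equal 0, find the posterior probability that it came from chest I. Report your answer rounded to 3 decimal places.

0.021

Likelihoods P(X=0 | ·): I: 0.000150733; II: 0.00430804.
Posterior ∝ prior × likelihood. Numerator for I: 0.38·0.000150733 = 5.72786e-05.
Normalizing constant: 0.38·0.000150733 + 0.62·0.00430804 = 0.00272826.
P(I | observation) = 5.72786e-05 / 0.00272826 = 0.0209945.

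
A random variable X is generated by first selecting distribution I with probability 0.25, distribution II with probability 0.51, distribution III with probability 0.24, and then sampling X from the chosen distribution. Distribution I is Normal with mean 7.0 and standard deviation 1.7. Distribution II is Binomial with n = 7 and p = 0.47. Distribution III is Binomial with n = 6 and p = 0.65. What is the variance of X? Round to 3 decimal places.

Per component, I: μ=7, E[X²]=51.89; II: μ=3.29, E[X²]=12.5678; III: μ=3.9, E[X²]=16.575.
E[X] = 0.25·7 + 0.51·3.29 + 0.24·3.9 = 4.3639.
E[X²] = 0.25·51.89 + 0.51·12.5678 + 0.24·16.575 = 23.3601.
Var(X) = E[X²] − (E[X])² = 23.3601 − 19.0436 = 4.31645.

4.316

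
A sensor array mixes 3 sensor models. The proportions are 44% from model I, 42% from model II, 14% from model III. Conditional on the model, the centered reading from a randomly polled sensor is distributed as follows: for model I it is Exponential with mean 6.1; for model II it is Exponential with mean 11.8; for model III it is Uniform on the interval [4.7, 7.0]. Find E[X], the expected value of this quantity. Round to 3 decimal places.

8.459

Component means — I: 6.1; II: 11.8; III: 5.85.
E[X] = 0.44·6.1 + 0.42·11.8 + 0.14·5.85 = 8.459.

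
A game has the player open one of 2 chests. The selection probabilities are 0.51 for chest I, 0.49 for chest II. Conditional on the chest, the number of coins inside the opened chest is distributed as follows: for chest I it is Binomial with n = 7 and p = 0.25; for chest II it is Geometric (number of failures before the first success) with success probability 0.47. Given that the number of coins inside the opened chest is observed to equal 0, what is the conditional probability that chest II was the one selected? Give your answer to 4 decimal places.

Likelihoods P(X=0 | ·): I: 0.133484; II: 0.47.
Posterior ∝ prior × likelihood. Numerator for II: 0.49·0.47 = 0.2303.
Normalizing constant: 0.51·0.133484 + 0.49·0.47 = 0.298377.
P(II | observation) = 0.2303 / 0.298377 = 0.771843.

0.7718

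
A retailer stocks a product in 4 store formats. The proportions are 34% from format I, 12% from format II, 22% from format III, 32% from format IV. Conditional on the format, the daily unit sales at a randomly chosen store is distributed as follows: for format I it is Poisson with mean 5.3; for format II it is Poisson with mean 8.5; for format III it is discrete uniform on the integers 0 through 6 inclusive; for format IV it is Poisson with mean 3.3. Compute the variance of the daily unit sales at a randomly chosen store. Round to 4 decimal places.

7.8500

Per component, I: μ=5.3, E[X²]=33.39; II: μ=8.5, E[X²]=80.75; III: μ=3, E[X²]=13; IV: μ=3.3, E[X²]=14.19.
E[X] = 0.34·5.3 + 0.12·8.5 + 0.22·3 + 0.32·3.3 = 4.538.
E[X²] = 0.34·33.39 + 0.12·80.75 + 0.22·13 + 0.32·14.19 = 28.4434.
Var(X) = E[X²] − (E[X])² = 28.4434 − 20.5934 = 7.84996.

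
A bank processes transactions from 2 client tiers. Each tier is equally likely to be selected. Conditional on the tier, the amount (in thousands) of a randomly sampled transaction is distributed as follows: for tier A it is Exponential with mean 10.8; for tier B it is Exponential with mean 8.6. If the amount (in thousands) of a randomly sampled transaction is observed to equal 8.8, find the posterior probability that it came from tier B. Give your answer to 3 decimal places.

0.505

Likelihoods f(8.8 | ·): A: 0.0409927; B: 0.0417934.
Posterior ∝ prior × likelihood. Numerator for B: 0.5·0.0417934 = 0.0208967.
Normalizing constant: 0.5·0.0409927 + 0.5·0.0417934 = 0.041393.
P(B | observation) = 0.0208967 / 0.041393 = 0.504836.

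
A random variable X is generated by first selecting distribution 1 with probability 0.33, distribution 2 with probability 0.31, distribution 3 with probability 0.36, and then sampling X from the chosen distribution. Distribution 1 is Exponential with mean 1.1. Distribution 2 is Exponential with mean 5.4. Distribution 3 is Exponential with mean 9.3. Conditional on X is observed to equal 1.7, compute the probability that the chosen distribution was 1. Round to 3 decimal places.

0.463

Likelihoods f(1.7 | ·): 1: 0.193832; 2: 0.135171; 3: 0.0895633.
Posterior ∝ prior × likelihood. Numerator for 1: 0.33·0.193832 = 0.0639645.
Normalizing constant: 0.33·0.193832 + 0.31·0.135171 + 0.36·0.0895633 = 0.13811.
P(1 | observation) = 0.0639645 / 0.13811 = 0.463141.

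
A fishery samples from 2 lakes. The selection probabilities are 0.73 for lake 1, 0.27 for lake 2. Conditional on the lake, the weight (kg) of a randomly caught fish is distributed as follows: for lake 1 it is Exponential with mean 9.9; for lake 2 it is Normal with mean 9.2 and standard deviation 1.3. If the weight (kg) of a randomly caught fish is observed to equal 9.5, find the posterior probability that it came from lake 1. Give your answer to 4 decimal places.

Likelihoods f(9.5 | ·): 1: 0.0386917; 2: 0.298815.
Posterior ∝ prior × likelihood. Numerator for 1: 0.73·0.0386917 = 0.0282449.
Normalizing constant: 0.73·0.0386917 + 0.27·0.298815 = 0.108925.
P(1 | observation) = 0.0282449 / 0.108925 = 0.259306.

0.2593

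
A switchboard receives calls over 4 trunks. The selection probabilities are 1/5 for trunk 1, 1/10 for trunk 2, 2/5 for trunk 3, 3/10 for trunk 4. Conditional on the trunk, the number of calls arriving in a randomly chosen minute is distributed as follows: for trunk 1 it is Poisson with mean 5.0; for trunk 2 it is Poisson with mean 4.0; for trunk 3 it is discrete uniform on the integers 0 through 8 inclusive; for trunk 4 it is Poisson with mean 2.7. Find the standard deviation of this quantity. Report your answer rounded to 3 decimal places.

2.355

Per component, 1: μ=5, E[X²]=30; 2: μ=4, E[X²]=20; 3: μ=4, E[X²]=22.6667; 4: μ=2.7, E[X²]=9.99.
E[X] = 0.2·5 + 0.1·4 + 0.4·4 + 0.3·2.7 = 3.81.
E[X²] = 0.2·30 + 0.1·20 + 0.4·22.6667 + 0.3·9.99 = 20.0637.
Var(X) = E[X²] − (E[X])² = 20.0637 − 14.5161 = 5.54757.
SD(X) = √5.54757 = 2.35533.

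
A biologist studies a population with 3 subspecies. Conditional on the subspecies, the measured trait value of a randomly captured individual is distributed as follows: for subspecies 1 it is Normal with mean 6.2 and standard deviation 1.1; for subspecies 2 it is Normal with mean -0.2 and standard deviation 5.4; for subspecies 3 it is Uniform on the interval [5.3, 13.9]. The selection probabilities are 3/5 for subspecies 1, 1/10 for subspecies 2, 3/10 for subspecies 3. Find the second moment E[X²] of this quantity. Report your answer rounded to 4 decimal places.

56.2070

For each component E[X²] = Var + (mean)², giving 1: 39.65; 2: 29.2; 3: 98.3233.
Overall E[X²] = 0.6·39.65 + 0.1·29.2 + 0.3·98.3233 = 56.207.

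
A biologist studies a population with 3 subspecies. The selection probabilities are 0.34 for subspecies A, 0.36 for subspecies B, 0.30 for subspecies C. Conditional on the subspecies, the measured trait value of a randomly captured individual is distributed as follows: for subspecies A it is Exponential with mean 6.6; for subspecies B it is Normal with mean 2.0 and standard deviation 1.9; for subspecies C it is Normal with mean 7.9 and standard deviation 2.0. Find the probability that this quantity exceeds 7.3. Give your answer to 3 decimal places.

Conditional on each subspecies, P(X > 7.3): A: 0.33086; B: 0.00263969; C: 0.617911.
By total probability, P(X > 7.3) = 0.34·0.33086 + 0.36·0.00263969 + 0.3·0.617911 = 0.298816.

0.299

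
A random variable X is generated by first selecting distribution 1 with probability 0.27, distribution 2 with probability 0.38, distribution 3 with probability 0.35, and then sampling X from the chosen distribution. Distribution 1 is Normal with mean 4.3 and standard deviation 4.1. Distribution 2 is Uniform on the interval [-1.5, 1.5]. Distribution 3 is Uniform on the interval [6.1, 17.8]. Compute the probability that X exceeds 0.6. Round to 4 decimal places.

0.6845

Conditional on each component, P(X > 0.6): 1: 0.816588; 2: 0.3; 3: 1.
By total probability, P(X > 0.6) = 0.27·0.816588 + 0.38·0.3 + 0.35·1 = 0.684479.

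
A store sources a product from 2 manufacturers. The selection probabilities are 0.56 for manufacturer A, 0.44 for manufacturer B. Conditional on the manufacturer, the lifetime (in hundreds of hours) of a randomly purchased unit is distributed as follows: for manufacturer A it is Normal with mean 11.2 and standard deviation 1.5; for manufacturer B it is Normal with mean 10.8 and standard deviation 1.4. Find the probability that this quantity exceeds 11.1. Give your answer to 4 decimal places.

Conditional on each manufacturer, P(X > 11.1): A: 0.526576; B: 0.415162.
By total probability, P(X > 11.1) = 0.56·0.526576 + 0.44·0.415162 = 0.477554.

0.4776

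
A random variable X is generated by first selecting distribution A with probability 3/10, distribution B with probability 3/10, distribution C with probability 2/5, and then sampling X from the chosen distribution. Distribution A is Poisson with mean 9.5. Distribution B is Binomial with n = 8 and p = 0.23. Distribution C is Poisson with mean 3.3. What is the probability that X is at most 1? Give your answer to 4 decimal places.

Conditional on each component, P(X ≤ 1): A: 0.000785944; B: 0.418866; C: 0.158598.
By total probability, P(X ≤ 1) = 0.3·0.000785944 + 0.3·0.418866 + 0.4·0.158598 = 0.189335.

0.1893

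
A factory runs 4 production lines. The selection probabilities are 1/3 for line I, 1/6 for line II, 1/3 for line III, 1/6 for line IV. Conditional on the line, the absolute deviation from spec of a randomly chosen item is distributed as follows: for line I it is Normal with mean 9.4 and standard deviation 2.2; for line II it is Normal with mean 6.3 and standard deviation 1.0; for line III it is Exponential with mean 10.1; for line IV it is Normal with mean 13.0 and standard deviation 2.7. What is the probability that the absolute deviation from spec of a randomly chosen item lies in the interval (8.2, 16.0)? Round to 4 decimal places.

0.4579

Conditional on each line, P(8.2 < X < 16.0): I: 0.70593; II: 0.0287166; III: 0.238902; IV: 0.82902.
By total probability, P(8.2 < X < 16.0) = 0.333333·0.70593 + 0.166667·0.0287166 + 0.333333·0.238902 + 0.166667·0.82902 = 0.4579.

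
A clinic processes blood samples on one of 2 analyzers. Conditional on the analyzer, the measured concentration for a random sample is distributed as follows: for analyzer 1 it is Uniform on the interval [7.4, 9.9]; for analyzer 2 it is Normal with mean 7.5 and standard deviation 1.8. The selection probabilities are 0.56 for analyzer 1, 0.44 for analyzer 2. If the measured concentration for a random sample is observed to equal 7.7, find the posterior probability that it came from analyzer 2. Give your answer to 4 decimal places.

0.3020

Likelihoods f(7.7 | ·): 1: 0.4; 2: 0.220271.
Posterior ∝ prior × likelihood. Numerator for 2: 0.44·0.220271 = 0.0969191.
Normalizing constant: 0.56·0.4 + 0.44·0.220271 = 0.320919.
P(2 | observation) = 0.0969191 / 0.320919 = 0.302005.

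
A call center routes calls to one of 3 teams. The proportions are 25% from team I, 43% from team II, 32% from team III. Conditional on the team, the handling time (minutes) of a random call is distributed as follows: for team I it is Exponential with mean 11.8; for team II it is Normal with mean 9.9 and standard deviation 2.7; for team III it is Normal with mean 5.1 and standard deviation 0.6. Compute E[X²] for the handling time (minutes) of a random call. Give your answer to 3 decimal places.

For each component E[X²] = Var + (mean)², giving I: 278.48; II: 105.3; III: 26.37.
Overall E[X²] = 0.25·278.48 + 0.43·105.3 + 0.32·26.37 = 123.337.

123.337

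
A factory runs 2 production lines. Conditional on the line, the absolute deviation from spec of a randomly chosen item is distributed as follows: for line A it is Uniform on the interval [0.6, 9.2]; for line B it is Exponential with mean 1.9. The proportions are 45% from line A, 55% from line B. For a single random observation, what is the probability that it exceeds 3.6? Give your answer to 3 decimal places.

Conditional on each line, P(X > 3.6): A: 0.651163; B: 0.150358.
By total probability, P(X > 3.6) = 0.45·0.651163 + 0.55·0.150358 = 0.37572.

0.376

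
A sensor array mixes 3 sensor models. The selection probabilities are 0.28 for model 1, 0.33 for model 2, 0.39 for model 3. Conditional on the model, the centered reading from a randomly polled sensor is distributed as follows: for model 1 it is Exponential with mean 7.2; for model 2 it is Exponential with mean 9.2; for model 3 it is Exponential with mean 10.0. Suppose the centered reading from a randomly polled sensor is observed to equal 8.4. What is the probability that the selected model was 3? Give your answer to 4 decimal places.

Likelihoods f(8.4 | ·): 1: 0.0432504; 2: 0.0436197; 3: 0.0431711.
Posterior ∝ prior × likelihood. Numerator for 3: 0.39·0.0431711 = 0.0168367.
Normalizing constant: 0.28·0.0432504 + 0.33·0.0436197 + 0.39·0.0431711 = 0.0433413.
P(3 | observation) = 0.0168367 / 0.0433413 = 0.388468.

0.3885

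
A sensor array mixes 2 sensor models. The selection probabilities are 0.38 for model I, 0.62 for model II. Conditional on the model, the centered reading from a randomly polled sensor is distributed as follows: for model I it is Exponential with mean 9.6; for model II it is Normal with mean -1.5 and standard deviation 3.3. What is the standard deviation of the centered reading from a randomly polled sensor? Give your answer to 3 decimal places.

Per component, I: μ=9.6, E[X²]=184.32; II: μ=-1.5, E[X²]=13.14.
E[X] = 0.38·9.6 + 0.62·-1.5 = 2.718.
E[X²] = 0.38·184.32 + 0.62·13.14 = 78.1884.
Var(X) = E[X²] − (E[X])² = 78.1884 − 7.38752 = 70.8009.
SD(X) = √70.8009 = 8.41433.

8.414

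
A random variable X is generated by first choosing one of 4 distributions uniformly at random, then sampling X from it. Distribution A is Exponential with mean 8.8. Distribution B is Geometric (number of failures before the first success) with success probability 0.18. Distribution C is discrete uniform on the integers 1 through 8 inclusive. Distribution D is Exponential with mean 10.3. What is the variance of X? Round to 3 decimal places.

Per component, A: μ=8.8, E[X²]=154.88; B: μ=4.55556, E[X²]=46.0617; C: μ=4.5, E[X²]=25.5; D: μ=10.3, E[X²]=212.18.
E[X] = 0.25·8.8 + 0.25·4.55556 + 0.25·4.5 + 0.25·10.3 = 7.03889.
E[X²] = 0.25·154.88 + 0.25·46.0617 + 0.25·25.5 + 0.25·212.18 = 109.655.
Var(X) = E[X²] − (E[X])² = 109.655 − 49.546 = 60.1095.

60.109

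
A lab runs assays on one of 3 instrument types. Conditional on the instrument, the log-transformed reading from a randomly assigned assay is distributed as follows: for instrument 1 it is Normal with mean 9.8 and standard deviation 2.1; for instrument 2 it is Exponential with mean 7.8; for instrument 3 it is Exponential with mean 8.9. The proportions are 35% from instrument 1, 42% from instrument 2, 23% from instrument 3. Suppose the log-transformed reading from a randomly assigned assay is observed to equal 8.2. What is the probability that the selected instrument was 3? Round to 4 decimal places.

0.1304

Likelihoods f(8.2 | ·): 1: 0.142114; 2: 0.0448063; 3: 0.0447171.
Posterior ∝ prior × likelihood. Numerator for 3: 0.23·0.0447171 = 0.0102849.
Normalizing constant: 0.35·0.142114 + 0.42·0.0448063 + 0.23·0.0447171 = 0.0788435.
P(3 | observation) = 0.0102849 / 0.0788435 = 0.130447.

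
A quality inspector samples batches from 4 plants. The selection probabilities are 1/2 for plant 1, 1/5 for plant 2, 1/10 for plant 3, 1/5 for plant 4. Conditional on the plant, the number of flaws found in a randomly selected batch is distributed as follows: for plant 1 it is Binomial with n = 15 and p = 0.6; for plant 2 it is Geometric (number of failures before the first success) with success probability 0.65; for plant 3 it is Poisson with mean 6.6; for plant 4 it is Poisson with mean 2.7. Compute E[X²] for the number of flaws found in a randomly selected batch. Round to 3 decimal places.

49.538

For each component E[X²] = Var + (mean)², giving 1: 84.6; 2: 1.11834; 3: 50.16; 4: 9.99.
Overall E[X²] = 0.5·84.6 + 0.2·1.11834 + 0.1·50.16 + 0.2·9.99 = 49.5377.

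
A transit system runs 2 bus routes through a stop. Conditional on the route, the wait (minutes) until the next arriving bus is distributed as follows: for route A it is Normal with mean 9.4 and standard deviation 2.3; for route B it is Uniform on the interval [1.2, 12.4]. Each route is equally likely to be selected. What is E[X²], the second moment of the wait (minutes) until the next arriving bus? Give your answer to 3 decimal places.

For each component E[X²] = Var + (mean)², giving A: 93.65; B: 56.6933.
Overall E[X²] = 0.5·93.65 + 0.5·56.6933 = 75.1717.

75.172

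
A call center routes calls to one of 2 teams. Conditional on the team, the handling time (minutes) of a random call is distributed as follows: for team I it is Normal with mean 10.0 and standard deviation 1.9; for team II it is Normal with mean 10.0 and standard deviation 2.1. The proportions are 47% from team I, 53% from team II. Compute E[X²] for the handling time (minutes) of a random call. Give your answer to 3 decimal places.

For each component E[X²] = Var + (mean)², giving I: 103.61; II: 104.41.
Overall E[X²] = 0.47·103.61 + 0.53·104.41 = 104.034.

104.034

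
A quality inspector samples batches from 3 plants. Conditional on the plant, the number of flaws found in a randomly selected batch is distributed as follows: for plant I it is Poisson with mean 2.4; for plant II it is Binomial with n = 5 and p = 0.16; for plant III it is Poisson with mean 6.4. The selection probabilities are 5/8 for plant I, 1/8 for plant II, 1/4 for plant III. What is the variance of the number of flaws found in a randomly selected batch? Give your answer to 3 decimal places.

6.864

Per component, I: μ=2.4, E[X²]=8.16; II: μ=0.8, E[X²]=1.312; III: μ=6.4, E[X²]=47.36.
E[X] = 0.625·2.4 + 0.125·0.8 + 0.25·6.4 = 3.2.
E[X²] = 0.625·8.16 + 0.125·1.312 + 0.25·47.36 = 17.104.
Var(X) = E[X²] − (E[X])² = 17.104 − 10.24 = 6.864.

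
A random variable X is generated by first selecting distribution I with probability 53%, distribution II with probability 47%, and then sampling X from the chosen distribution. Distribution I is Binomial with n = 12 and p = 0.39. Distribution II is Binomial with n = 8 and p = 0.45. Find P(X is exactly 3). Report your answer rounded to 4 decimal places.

Conditional on each component, P(X = 3): I: 0.152611; II: 0.256826.
By total probability, P(X = 3) = 0.53·0.152611 + 0.47·0.256826 = 0.201592.

0.2016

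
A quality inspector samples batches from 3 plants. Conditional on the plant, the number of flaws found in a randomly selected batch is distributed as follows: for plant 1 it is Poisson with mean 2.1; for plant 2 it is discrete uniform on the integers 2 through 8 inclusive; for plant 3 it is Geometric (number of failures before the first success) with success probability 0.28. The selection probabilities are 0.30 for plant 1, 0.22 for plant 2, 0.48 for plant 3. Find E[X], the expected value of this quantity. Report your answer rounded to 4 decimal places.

Component means — 1: 2.1; 2: 5; 3: 2.57143.
E[X] = 0.3·2.1 + 0.22·5 + 0.48·2.57143 = 2.96429.

2.9643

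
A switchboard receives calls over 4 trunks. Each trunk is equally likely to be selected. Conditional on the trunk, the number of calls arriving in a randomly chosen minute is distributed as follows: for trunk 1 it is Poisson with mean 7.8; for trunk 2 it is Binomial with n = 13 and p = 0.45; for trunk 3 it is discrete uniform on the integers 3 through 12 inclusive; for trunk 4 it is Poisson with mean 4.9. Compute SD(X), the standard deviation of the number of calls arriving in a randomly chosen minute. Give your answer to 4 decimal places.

Per component, 1: μ=7.8, E[X²]=68.64; 2: μ=5.85, E[X²]=37.44; 3: μ=7.5, E[X²]=64.5; 4: μ=4.9, E[X²]=28.91.
E[X] = 0.25·7.8 + 0.25·5.85 + 0.25·7.5 + 0.25·4.9 = 6.5125.
E[X²] = 0.25·68.64 + 0.25·37.44 + 0.25·64.5 + 0.25·28.91 = 49.8725.
Var(X) = E[X²] − (E[X])² = 49.8725 − 42.4127 = 7.45984.
SD(X) = √7.45984 = 2.73127.

2.7313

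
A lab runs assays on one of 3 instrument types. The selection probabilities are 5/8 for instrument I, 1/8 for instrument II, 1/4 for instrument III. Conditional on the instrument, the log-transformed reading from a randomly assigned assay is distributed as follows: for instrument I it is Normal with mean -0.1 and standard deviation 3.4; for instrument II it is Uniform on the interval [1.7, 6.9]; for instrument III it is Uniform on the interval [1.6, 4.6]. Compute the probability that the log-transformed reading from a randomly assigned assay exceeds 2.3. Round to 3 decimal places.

0.452

Conditional on each instrument, P(X > 2.3): I: 0.240131; II: 0.884615; III: 0.766667.
By total probability, P(X > 2.3) = 0.625·0.240131 + 0.125·0.884615 + 0.25·0.766667 = 0.452325.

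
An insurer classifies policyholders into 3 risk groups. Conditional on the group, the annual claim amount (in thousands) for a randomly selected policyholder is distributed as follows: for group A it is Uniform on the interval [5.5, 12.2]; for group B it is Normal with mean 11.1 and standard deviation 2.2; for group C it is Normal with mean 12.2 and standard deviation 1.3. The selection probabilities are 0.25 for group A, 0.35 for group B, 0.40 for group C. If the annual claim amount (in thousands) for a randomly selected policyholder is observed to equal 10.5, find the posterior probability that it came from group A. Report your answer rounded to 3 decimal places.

0.248

Likelihoods f(10.5 | ·): A: 0.149254; B: 0.174717; C: 0.130506.
Posterior ∝ prior × likelihood. Numerator for A: 0.25·0.149254 = 0.0373134.
Normalizing constant: 0.25·0.149254 + 0.35·0.174717 + 0.4·0.130506 = 0.150667.
P(A | observation) = 0.0373134 / 0.150667 = 0.247655.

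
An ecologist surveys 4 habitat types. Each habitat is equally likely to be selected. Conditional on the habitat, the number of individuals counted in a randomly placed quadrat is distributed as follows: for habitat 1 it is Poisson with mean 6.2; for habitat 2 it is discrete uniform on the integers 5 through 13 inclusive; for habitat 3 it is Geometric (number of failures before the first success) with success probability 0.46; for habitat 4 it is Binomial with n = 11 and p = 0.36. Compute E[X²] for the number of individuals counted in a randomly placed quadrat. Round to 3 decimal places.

For each component E[X²] = Var + (mean)², giving 1: 44.64; 2: 87.6667; 3: 3.93006; 4: 18.216.
Overall E[X²] = 0.25·44.64 + 0.25·87.6667 + 0.25·3.93006 + 0.25·18.216 = 38.6132.

38.613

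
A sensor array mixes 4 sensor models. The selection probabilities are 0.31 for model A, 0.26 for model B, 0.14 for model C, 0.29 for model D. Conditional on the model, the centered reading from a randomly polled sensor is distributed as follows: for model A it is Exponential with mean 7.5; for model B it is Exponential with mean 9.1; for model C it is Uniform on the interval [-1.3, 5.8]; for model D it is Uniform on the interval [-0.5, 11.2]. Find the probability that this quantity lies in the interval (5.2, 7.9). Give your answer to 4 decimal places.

0.1633

Conditional on each model, P(5.2 < X < 7.9): A: 0.151134; B: 0.144983; C: 0.084507; D: 0.230769.
By total probability, P(5.2 < X < 7.9) = 0.31·0.151134 + 0.26·0.144983 + 0.14·0.084507 + 0.29·0.230769 = 0.163301.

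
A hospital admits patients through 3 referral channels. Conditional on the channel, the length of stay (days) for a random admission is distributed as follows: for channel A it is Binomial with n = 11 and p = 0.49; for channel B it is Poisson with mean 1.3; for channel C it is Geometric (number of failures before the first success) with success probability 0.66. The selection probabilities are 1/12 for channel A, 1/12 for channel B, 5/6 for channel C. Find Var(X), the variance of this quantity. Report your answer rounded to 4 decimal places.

2.7971

Per component, A: μ=5.39, E[X²]=31.801; B: μ=1.3, E[X²]=2.99; C: μ=0.515152, E[X²]=1.04591.
E[X] = 0.0833333·5.39 + 0.0833333·1.3 + 0.833333·0.515152 = 0.986793.
E[X²] = 0.0833333·31.801 + 0.0833333·2.99 + 0.833333·1.04591 = 3.77084.
Var(X) = E[X²] − (E[X])² = 3.77084 − 0.97376 = 2.79708.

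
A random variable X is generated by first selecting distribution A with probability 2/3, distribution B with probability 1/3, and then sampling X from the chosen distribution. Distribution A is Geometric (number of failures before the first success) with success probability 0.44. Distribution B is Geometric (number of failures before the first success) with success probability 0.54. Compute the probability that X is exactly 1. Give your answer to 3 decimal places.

Conditional on each component, P(X = 1): A: 0.2464; B: 0.2484.
By total probability, P(X = 1) = 0.666667·0.2464 + 0.333333·0.2484 = 0.247067.

0.247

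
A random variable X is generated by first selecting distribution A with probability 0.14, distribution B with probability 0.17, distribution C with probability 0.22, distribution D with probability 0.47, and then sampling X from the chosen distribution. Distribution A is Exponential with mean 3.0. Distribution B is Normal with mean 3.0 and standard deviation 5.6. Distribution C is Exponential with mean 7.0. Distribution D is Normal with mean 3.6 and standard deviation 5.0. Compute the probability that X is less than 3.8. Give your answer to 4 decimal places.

0.5299

Conditional on each component, P(X < 3.8): A: 0.718231; B: 0.556798; C: 0.418914; D: 0.515953.
By total probability, P(X < 3.8) = 0.14·0.718231 + 0.17·0.556798 + 0.22·0.418914 + 0.47·0.515953 = 0.529867.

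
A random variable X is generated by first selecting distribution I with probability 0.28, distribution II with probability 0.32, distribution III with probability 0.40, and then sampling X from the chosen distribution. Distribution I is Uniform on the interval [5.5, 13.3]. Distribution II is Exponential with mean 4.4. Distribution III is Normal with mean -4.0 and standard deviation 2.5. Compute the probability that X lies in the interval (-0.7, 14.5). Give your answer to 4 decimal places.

0.6255

Conditional on each component, P(-0.7 < X < 14.5): I: 1; II: 0.962949; III: 0.0934175.
By total probability, P(-0.7 < X < 14.5) = 0.28·1 + 0.32·0.962949 + 0.4·0.0934175 = 0.625511.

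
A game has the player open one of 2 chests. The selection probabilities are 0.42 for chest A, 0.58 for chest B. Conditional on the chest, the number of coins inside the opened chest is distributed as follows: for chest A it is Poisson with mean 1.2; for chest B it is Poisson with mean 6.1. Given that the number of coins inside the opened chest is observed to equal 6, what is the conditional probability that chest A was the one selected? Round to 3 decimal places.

0.006

Likelihoods P(X=6 | ·): A: 0.00124911; B: 0.160491.
Posterior ∝ prior × likelihood. Numerator for A: 0.42·0.00124911 = 0.000524627.
Normalizing constant: 0.42·0.00124911 + 0.58·0.160491 = 0.0936093.
P(A | observation) = 0.000524627 / 0.0936093 = 0.00560444.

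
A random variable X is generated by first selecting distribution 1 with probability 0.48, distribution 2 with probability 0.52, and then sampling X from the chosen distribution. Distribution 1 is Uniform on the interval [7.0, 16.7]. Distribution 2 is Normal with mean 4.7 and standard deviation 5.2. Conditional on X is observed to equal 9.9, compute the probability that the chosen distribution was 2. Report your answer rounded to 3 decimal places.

0.328

Likelihoods f(9.9 | ·): 1: 0.103093; 2: 0.0465328.
Posterior ∝ prior × likelihood. Numerator for 2: 0.52·0.0465328 = 0.0241971.
Normalizing constant: 0.48·0.103093 + 0.52·0.0465328 = 0.0736816.
P(2 | observation) = 0.0241971 / 0.0736816 = 0.3284.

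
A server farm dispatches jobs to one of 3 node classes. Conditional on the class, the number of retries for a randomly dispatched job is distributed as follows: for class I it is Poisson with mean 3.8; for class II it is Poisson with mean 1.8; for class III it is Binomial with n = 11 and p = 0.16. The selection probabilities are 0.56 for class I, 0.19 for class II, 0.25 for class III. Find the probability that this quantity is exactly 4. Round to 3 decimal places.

0.139

Conditional on each class, P(X = 4): I: 0.194359; II: 0.0723017; III: 0.0638188.
By total probability, P(X = 4) = 0.56·0.194359 + 0.19·0.0723017 + 0.25·0.0638188 = 0.138533.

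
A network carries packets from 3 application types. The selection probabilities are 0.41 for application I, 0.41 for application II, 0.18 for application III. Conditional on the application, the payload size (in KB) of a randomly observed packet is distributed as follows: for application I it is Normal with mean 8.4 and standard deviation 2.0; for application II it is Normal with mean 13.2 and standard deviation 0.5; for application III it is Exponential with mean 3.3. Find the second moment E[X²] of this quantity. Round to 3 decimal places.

For each component E[X²] = Var + (mean)², giving I: 74.56; II: 174.49; III: 21.78.
Overall E[X²] = 0.41·74.56 + 0.41·174.49 + 0.18·21.78 = 106.031.

106.031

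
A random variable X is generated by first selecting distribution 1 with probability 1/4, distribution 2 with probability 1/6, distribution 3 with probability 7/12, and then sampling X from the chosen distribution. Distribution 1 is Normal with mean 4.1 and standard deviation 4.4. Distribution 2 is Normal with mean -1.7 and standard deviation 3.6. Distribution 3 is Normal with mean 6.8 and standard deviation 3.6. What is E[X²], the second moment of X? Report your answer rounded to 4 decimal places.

For each component E[X²] = Var + (mean)², giving 1: 36.17; 2: 15.85; 3: 59.2.
Overall E[X²] = 0.25·36.17 + 0.166667·15.85 + 0.583333·59.2 = 46.2175.

46.2175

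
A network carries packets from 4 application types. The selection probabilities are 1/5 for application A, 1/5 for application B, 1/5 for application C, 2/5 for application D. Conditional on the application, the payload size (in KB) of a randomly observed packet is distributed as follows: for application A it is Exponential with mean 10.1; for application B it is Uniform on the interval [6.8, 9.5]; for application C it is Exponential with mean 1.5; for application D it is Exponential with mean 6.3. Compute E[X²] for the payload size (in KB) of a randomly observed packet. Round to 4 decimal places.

86.8620

For each component E[X²] = Var + (mean)², giving A: 204.02; B: 67.03; C: 4.5; D: 79.38.
Overall E[X²] = 0.2·204.02 + 0.2·67.03 + 0.2·4.5 + 0.4·79.38 = 86.862.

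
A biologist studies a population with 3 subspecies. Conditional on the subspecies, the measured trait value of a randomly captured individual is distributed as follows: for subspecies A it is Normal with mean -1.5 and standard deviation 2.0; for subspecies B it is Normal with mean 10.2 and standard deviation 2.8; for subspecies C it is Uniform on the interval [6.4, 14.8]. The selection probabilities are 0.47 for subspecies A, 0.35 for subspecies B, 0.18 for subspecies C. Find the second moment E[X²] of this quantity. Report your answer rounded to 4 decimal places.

For each component E[X²] = Var + (mean)², giving A: 6.25; B: 111.88; C: 118.24.
Overall E[X²] = 0.47·6.25 + 0.35·111.88 + 0.18·118.24 = 63.3787.

63.3787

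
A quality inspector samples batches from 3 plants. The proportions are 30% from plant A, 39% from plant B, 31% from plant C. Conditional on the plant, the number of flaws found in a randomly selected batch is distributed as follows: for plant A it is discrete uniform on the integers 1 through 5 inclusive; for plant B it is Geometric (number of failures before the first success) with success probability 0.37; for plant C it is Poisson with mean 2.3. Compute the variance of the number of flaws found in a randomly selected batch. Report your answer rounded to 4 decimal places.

Per component, A: μ=3, E[X²]=11; B: μ=1.7027, E[X²]=7.5011; C: μ=2.3, E[X²]=7.59.
E[X] = 0.3·3 + 0.39·1.7027 + 0.31·2.3 = 2.27705.
E[X²] = 0.3·11 + 0.39·7.5011 + 0.31·7.59 = 8.57833.
Var(X) = E[X²] − (E[X])² = 8.57833 − 5.18498 = 3.39335.

3.3934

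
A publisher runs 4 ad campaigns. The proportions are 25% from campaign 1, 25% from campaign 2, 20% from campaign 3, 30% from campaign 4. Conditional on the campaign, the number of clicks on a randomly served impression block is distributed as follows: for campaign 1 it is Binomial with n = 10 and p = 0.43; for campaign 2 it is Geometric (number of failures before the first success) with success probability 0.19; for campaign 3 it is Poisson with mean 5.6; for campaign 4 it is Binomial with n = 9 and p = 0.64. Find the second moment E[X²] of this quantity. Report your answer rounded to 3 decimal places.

33.356

For each component E[X²] = Var + (mean)², giving 1: 20.941; 2: 40.6122; 3: 36.96; 4: 35.2512.
Overall E[X²] = 0.25·20.941 + 0.25·40.6122 + 0.2·36.96 + 0.3·35.2512 = 33.3557.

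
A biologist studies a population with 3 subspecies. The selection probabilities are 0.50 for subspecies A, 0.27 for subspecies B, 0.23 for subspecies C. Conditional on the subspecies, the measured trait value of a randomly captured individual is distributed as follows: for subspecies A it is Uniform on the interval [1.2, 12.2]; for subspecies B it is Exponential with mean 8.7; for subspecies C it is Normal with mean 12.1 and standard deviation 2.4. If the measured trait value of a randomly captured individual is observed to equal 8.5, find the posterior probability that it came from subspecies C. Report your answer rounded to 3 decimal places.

0.178

Likelihoods f(8.5 | ·): A: 0.0909091; B: 0.0432683; C: 0.0539657.
Posterior ∝ prior × likelihood. Numerator for C: 0.23·0.0539657 = 0.0124121.
Normalizing constant: 0.5·0.0909091 + 0.27·0.0432683 + 0.23·0.0539657 = 0.0695491.
P(C | observation) = 0.0124121 / 0.0695491 = 0.178465.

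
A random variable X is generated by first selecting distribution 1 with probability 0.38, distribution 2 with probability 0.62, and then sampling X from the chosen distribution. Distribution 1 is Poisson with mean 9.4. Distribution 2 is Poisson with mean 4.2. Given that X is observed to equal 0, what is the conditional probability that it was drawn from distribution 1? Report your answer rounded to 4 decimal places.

0.0034

Likelihoods P(X=0 | ·): 1: 8.27241e-05; 2: 0.0149956.
Posterior ∝ prior × likelihood. Numerator for 1: 0.38·8.27241e-05 = 3.14351e-05.
Normalizing constant: 0.38·8.27241e-05 + 0.62·0.0149956 = 0.00932869.
P(1 | observation) = 3.14351e-05 / 0.00932869 = 0.00336973.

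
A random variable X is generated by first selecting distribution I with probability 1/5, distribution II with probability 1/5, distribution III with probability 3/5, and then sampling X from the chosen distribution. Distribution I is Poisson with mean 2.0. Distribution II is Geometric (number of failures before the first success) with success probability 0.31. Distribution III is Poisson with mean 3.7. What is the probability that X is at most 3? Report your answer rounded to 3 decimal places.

Conditional on each component, P(X ≤ 3): I: 0.857123; II: 0.773329; III: 0.494153.
By total probability, P(X ≤ 3) = 0.2·0.857123 + 0.2·0.773329 + 0.6·0.494153 = 0.622582.

0.623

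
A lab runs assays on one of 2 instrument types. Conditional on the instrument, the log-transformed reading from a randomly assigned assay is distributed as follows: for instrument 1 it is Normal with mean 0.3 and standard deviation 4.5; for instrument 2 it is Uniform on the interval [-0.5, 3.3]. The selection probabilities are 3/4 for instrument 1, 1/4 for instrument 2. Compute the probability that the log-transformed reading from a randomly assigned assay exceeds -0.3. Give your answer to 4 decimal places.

Conditional on each instrument, P(X > -0.3): 1: 0.553035; 2: 0.947368.
By total probability, P(X > -0.3) = 0.75·0.553035 + 0.25·0.947368 = 0.651618.

0.6516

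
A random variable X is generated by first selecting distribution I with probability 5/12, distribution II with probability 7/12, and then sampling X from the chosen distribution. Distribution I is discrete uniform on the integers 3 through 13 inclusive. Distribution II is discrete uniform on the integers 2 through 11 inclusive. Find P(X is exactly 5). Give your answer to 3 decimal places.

Conditional on each component, P(X = 5): I: 0.0909091; II: 0.1.
By total probability, P(X = 5) = 0.416667·0.0909091 + 0.583333·0.1 = 0.0962121.

0.096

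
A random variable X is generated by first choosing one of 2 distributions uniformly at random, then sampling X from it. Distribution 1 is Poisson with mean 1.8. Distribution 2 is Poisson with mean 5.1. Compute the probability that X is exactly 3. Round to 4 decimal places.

0.1477

Conditional on each component, P(X = 3): 1: 0.160671; 2: 0.13479.
By total probability, P(X = 3) = 0.5·0.160671 + 0.5·0.13479 = 0.14773.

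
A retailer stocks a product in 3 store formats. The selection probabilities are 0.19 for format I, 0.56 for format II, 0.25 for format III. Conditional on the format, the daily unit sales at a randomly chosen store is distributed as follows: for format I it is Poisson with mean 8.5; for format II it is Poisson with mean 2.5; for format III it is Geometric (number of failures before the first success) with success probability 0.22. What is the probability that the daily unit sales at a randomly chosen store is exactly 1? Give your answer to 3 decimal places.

Conditional on each format, P(X = 1): I: 0.00172948; II: 0.205212; III: 0.1716.
By total probability, P(X = 1) = 0.19·0.00172948 + 0.56·0.205212 + 0.25·0.1716 = 0.158148.

0.158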